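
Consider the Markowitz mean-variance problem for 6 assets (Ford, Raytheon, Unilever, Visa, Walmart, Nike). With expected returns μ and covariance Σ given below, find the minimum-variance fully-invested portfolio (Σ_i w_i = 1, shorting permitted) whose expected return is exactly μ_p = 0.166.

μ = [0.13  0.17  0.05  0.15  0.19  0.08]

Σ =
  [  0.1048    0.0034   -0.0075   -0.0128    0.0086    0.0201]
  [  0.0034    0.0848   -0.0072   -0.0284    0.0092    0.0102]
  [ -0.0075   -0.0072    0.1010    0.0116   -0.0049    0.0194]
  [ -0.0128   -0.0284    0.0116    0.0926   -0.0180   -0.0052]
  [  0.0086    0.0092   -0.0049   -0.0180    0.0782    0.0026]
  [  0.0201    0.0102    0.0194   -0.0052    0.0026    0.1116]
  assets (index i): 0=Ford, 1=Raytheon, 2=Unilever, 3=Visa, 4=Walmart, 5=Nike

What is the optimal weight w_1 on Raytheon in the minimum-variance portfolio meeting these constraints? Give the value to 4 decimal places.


0.2804

p=Σ⁻¹μ = [1.3034  2.7161  0.5165  3.1072  2.7069  0.2258]
q=Σ⁻¹𝟙 = [9.9456  16.4706  9.4456  19.1372  14.6010  4.5735]
a=μᵀp=1.655450  b=𝟙ᵀp=10.575866  c=𝟙ᵀq=74.173544  D=ac−b²=10.941628
λ₁=(c·0.166−b)/D = (74.173544·0.166−10.575866)/10.941628 = 0.158746
λ₂=(a−b·0.166)/D = (1.655450−10.575866·0.166)/10.941628 = -0.009153
w* = 0.158746·p + -0.009153·q:
  w_0 = 0.158746·1.3034 + -0.009153·9.9456 = 0.1159  (Ford)
  w_1 = 0.158746·2.7161 + -0.009153·16.4706 = 0.2804  (Raytheon)
  w_2 = 0.158746·0.5165 + -0.009153·9.4456 = -0.0045  (Unilever)
  w_3 = 0.158746·3.1072 + -0.009153·19.1372 = 0.3181  (Visa)
  w_4 = 0.158746·2.7069 + -0.009153·14.6010 = 0.2961  (Walmart)
  w_5 = 0.158746·0.2258 + -0.009153·4.5735 = -0.0060  (Nike)
Σw_i=1.0000  μᵀw=0.1660
σ²=wᵀΣw=λ₁·μ_p+λ₂ = 0.158746·0.166 + -0.009153 = 0.017199 ≈ 0.0172


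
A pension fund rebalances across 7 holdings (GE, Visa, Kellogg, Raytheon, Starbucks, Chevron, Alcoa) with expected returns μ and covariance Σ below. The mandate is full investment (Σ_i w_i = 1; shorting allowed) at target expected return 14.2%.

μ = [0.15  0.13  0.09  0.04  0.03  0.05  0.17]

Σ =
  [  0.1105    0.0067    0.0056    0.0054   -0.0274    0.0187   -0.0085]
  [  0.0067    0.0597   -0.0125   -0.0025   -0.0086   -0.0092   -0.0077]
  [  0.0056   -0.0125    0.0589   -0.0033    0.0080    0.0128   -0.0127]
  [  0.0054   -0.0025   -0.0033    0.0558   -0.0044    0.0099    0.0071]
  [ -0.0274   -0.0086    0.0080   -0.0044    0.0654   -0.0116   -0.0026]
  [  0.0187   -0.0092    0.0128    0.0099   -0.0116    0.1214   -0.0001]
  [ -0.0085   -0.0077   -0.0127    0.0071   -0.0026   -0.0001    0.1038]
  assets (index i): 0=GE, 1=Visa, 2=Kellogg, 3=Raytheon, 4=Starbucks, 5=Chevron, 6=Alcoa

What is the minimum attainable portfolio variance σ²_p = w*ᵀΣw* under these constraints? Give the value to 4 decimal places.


0.0183

g=Σ⁻¹μ = [1.4989  3.0491  2.3130  0.6217  1.3810  0.2513  2.2620]
h=Σ⁻¹𝟙 = [11.3430  27.0698  20.9515  18.0568  24.1039  7.1750  14.5098]
a=μᵀg=1.292786  b=𝟙ᵀg=11.376969  c=𝟙ᵀh=123.209736  D=ac−b²=29.848400
λ₁=(c·0.142−b)/D = (123.209736·0.142−11.376969)/29.848400 = 0.204996
λ₂=(a−b·0.142)/D = (1.292786−11.376969·0.142)/29.848400 = -0.010813
w* = 0.204996·g + -0.010813·h:
  w_0 = 0.204996·1.4989 + -0.010813·11.3430 = 0.1846  (GE)
  w_1 = 0.204996·3.0491 + -0.010813·27.0698 = 0.3324  (Visa)
  w_2 = 0.204996·2.3130 + -0.010813·20.9515 = 0.2476  (Kellogg)
  w_3 = 0.204996·0.6217 + -0.010813·18.0568 = -0.0678  (Raytheon)
  w_4 = 0.204996·1.3810 + -0.010813·24.1039 = 0.0225  (Starbucks)
  w_5 = 0.204996·0.2513 + -0.010813·7.1750 = -0.0261  (Chevron)
  w_6 = 0.204996·2.2620 + -0.010813·14.5098 = 0.3068  (Alcoa)
Σw_i=1.0000  μᵀw=0.1420
σ²=wᵀΣw=λ₁·μ_p+λ₂ = 0.204996·0.142 + -0.010813 = 0.018297 ≈ 0.0183


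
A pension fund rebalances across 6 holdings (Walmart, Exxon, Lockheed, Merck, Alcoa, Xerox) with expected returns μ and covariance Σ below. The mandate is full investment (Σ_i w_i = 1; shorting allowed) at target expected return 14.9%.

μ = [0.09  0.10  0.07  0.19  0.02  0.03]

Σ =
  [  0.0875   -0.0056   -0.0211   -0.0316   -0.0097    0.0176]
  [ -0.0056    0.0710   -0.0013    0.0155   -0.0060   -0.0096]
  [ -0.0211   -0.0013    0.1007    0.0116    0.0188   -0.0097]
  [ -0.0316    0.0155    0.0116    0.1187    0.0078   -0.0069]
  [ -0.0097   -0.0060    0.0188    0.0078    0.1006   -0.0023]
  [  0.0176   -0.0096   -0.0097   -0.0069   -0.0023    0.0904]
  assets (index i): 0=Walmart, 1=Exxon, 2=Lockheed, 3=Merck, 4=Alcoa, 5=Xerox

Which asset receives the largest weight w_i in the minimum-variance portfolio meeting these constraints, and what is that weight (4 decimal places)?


Merck (0.4859)

u=Σ⁻¹μ = [1.9567  1.2255  0.9071  1.8818  0.1526  0.3259]
v=Σ⁻¹𝟙 = [17.6716  15.9373  11.9763  9.9047  9.8541  11.6057]
a=μᵀu=0.732529  b=𝟙ᵀu=6.449649  c=𝟙ᵀv=76.949573  D=ac−b²=14.769805
λ₁=(c·0.149−b)/D = (76.949573·0.149−6.449649)/14.769805 = 0.339601
λ₂=(a−b·0.149)/D = (0.732529−6.449649·0.149)/14.769805 = -0.015469
w* = 0.339601·u + -0.015469·v:
  w_0 = 0.339601·1.9567 + -0.015469·17.6716 = 0.3911  (Walmart)
  w_1 = 0.339601·1.2255 + -0.015469·15.9373 = 0.1697  (Exxon)
  w_2 = 0.339601·0.9071 + -0.015469·11.9763 = 0.1228  (Lockheed)
  w_3 = 0.339601·1.8818 + -0.015469·9.9047 = 0.4859  (Merck)
  w_4 = 0.339601·0.1526 + -0.015469·9.8541 = -0.1006  (Alcoa)
  w_5 = 0.339601·0.3259 + -0.015469·11.6057 = -0.0688  (Xerox)
Σw_i=1.0000  μᵀw=0.1490
σ²=wᵀΣw=λ₁·μ_p+λ₂ = 0.339601·0.149 + -0.015469 = 0.035132 ≈ 0.0351


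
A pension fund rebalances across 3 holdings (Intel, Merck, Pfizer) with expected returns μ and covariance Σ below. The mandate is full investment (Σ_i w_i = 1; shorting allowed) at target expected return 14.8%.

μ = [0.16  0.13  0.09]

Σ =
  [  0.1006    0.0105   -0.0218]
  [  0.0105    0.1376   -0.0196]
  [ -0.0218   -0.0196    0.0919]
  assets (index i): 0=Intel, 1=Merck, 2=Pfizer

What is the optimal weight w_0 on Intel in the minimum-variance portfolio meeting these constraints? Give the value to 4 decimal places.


x=Σ⁻¹μ = [1.8367  1.0377  1.6363]
y=Σ⁻¹𝟙 = [12.4407  8.5481  15.6556]
a=μᵀx=0.576050  b=𝟙ᵀx=4.510778  c=𝟙ᵀy=36.644471  D=ac−b²=0.761921
λ₁=(c·0.148−b)/D = (36.644471·0.148−4.510778)/0.761921 = 1.197767
λ₂=(a−b·0.148)/D = (0.576050−4.510778·0.148)/0.761921 = -0.120151
w* = 1.197767·x + -0.120151·y:
  w_0 = 1.197767·1.8367 + -0.120151·12.4407 = 0.7052  (Intel)
  w_1 = 1.197767·1.0377 + -0.120151·8.5481 = 0.2158  (Merck)
  w_2 = 1.197767·1.6363 + -0.120151·15.6556 = 0.0789  (Pfizer)
Σw_i=1.0000  μᵀw=0.1480
σ²=wᵀΣw=λ₁·μ_p+λ₂ = 1.197767·0.148 + -0.120151 = 0.057119 ≈ 0.0571

0.7052


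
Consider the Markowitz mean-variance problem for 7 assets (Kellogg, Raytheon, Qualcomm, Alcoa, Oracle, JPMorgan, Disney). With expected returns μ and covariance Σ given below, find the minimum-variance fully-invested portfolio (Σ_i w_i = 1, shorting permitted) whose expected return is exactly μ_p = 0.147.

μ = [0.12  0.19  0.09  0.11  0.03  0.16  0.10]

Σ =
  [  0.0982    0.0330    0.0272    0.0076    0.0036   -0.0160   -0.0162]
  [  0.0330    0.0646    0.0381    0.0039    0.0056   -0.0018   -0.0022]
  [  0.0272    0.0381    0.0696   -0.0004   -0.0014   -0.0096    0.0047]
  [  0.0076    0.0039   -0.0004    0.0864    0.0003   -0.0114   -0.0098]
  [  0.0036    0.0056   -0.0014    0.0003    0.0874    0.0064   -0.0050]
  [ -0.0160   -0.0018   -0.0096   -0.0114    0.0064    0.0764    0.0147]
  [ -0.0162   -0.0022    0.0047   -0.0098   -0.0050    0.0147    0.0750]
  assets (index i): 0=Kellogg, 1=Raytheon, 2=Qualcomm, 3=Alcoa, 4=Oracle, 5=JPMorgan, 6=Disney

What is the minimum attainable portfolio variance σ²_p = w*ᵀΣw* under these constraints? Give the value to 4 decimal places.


x=Σ⁻¹μ = [0.8788  2.6752  -0.2858  1.5288  0.0388  2.2651  1.3779]
y=Σ⁻¹𝟙 = [9.4424  3.9655  9.8668  14.1774  10.6533  14.8276  14.5274]
a=μᵀx=1.257569  b=𝟙ᵀx=8.478821  c=𝟙ᵀy=77.460476  D=ac−b²=25.521453
λ₁=(c·0.147−b)/D = (77.460476·0.147−8.478821)/25.521453 = 0.113938
λ₂=(a−b·0.147)/D = (1.257569−8.478821·0.147)/25.521453 = 0.000438
w* = 0.113938·x + 0.000438·y:
  w_0 = 0.113938·0.8788 + 0.000438·9.4424 = 0.1043  (Kellogg)
  w_1 = 0.113938·2.6752 + 0.000438·3.9655 = 0.3065  (Raytheon)
  w_2 = 0.113938·-0.2858 + 0.000438·9.8668 = -0.0282  (Qualcomm)
  w_3 = 0.113938·1.5288 + 0.000438·14.1774 = 0.1804  (Alcoa)
  w_4 = 0.113938·0.0388 + 0.000438·10.6533 = 0.0091  (Oracle)
  w_5 = 0.113938·2.2651 + 0.000438·14.8276 = 0.2646  (JPMorgan)
  w_6 = 0.113938·1.3779 + 0.000438·14.5274 = 0.1634  (Disney)
Σw_i=1.0000  μᵀw=0.1470
σ²=wᵀΣw=λ₁·μ_p+λ₂ = 0.113938·0.147 + 0.000438 = 0.017187 ≈ 0.0172

0.0172


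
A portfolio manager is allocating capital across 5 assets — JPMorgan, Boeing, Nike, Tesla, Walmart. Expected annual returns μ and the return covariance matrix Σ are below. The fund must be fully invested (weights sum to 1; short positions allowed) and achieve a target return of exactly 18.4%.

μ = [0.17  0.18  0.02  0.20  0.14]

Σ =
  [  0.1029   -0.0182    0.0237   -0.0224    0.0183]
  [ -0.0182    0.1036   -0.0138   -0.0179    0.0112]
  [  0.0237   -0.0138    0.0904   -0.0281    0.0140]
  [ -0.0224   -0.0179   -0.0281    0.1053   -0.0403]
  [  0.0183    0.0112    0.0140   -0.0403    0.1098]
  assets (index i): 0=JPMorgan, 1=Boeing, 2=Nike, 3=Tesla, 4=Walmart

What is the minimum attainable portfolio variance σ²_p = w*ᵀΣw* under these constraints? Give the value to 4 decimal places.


x=Σ⁻¹μ = [2.4310  2.7461  0.9069  3.8471  1.8862]
y=Σ⁻¹𝟙 = [12.0170  16.6941  15.9799  23.7836  12.0936]
a=μᵀx=1.959192  b=𝟙ᵀx=11.817248  c=𝟙ᵀy=80.568203  D=ac−b²=18.201241
λ₁=(c·0.184−b)/D = (80.568203·0.184−11.817248)/18.201241 = 0.165225
λ₂=(a−b·0.184)/D = (1.959192−11.817248·0.184)/18.201241 = -0.011822
w* = 0.165225·x + -0.011822·y:
  w_0 = 0.165225·2.4310 + -0.011822·12.0170 = 0.2596  (JPMorgan)
  w_1 = 0.165225·2.7461 + -0.011822·16.6941 = 0.2564  (Boeing)
  w_2 = 0.165225·0.9069 + -0.011822·15.9799 = -0.0391  (Nike)
  w_3 = 0.165225·3.8471 + -0.011822·23.7836 = 0.3545  (Tesla)
  w_4 = 0.165225·1.8862 + -0.011822·12.0936 = 0.1687  (Walmart)
Σw_i=1.0000  μᵀw=0.1840
σ²=wᵀΣw=λ₁·μ_p+λ₂ = 0.165225·0.184 + -0.011822 = 0.018579 ≈ 0.0186

0.0186


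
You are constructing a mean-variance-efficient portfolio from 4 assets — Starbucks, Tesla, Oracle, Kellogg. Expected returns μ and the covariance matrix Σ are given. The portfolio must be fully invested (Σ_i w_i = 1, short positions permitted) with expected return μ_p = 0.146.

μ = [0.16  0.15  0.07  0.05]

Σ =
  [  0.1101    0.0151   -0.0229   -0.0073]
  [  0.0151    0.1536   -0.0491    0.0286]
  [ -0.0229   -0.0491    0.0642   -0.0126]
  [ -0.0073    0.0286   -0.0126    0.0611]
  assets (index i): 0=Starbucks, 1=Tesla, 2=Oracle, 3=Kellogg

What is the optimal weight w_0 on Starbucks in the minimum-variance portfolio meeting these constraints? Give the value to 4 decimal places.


0.4368

g=Σ⁻¹μ = [1.9636  1.6392  3.2312  0.9520]
h=Σ⁻¹𝟙 = [15.8708  12.3334  34.5182  19.6081]
a=μᵀg=0.833838  b=𝟙ᵀg=7.786010  c=𝟙ᵀh=82.330444  D=ac−b²=8.028332
λ₁=(c·0.146−b)/D = (82.330444·0.146−7.786010)/8.028332 = 0.527412
λ₂=(a−b·0.146)/D = (0.833838−7.786010·0.146)/8.028332 = -0.037731
w* = 0.527412·g + -0.037731·h:
  w_0 = 0.527412·1.9636 + -0.037731·15.8708 = 0.4368  (Starbucks)
  w_1 = 0.527412·1.6392 + -0.037731·12.3334 = 0.3992  (Tesla)
  w_2 = 0.527412·3.2312 + -0.037731·34.5182 = 0.4018  (Oracle)
  w_3 = 0.527412·0.9520 + -0.037731·19.6081 = -0.2377  (Kellogg)
Σw_i=1.0000  μᵀw=0.1460
σ²=wᵀΣw=λ₁·μ_p+λ₂ = 0.527412·0.146 + -0.037731 = 0.039271 ≈ 0.0393


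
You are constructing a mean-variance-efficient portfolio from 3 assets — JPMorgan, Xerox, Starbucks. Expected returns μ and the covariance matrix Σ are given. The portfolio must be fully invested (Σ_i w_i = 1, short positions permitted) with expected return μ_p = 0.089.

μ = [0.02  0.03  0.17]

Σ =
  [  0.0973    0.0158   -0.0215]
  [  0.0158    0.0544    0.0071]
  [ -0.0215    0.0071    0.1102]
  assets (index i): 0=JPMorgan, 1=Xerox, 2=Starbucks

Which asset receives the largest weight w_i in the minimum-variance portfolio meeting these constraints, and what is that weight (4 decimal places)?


p=Σ⁻¹μ = [0.5375  0.1819  1.6358]
q=Σ⁻¹𝟙 = [10.2367  14.0826  10.1643]
a=μᵀp=0.294290  b=𝟙ᵀp=2.355136  c=𝟙ᵀq=34.483533  D=ac−b²=4.601506
λ₁=(c·0.089−b)/D = (34.483533·0.089−2.355136)/4.601506 = 0.155145
λ₂=(a−b·0.089)/D = (0.294290−2.355136·0.089)/4.601506 = 0.018403
w* = 0.155145·p + 0.018403·q:
  w_0 = 0.155145·0.5375 + 0.018403·10.2367 = 0.2718  (JPMorgan)
  w_1 = 0.155145·0.1819 + 0.018403·14.0826 = 0.2874  (Xerox)
  w_2 = 0.155145·1.6358 + 0.018403·10.1643 = 0.4408  (Starbucks)
Σw_i=1.0000  μᵀw=0.0890
σ²=wᵀΣw=λ₁·μ_p+λ₂ = 0.155145·0.089 + 0.018403 = 0.032211 ≈ 0.0322

Starbucks (0.4408)


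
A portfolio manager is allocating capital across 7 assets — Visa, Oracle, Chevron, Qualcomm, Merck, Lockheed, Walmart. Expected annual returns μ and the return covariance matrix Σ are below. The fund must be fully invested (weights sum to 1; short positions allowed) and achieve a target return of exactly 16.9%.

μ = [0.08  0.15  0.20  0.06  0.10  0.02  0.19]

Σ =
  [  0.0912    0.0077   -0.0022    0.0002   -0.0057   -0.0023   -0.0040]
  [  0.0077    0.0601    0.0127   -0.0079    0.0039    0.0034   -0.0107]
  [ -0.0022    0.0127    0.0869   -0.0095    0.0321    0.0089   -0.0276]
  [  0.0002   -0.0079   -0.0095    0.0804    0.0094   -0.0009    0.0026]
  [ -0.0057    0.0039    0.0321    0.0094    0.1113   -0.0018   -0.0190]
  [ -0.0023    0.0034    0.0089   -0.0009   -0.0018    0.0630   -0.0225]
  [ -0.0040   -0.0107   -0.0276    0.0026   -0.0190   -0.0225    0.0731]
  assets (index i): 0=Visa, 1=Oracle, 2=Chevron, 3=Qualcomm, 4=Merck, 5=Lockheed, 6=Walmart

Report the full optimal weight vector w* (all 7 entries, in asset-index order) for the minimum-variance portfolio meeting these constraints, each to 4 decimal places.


0.0427  0.1984  0.2926  0.0476  0.0217  0.0186  0.3785

p=Σ⁻¹μ = [1.0298  2.5704  3.2069  1.1545  0.6920  1.5328  4.8532]
q=Σ⁻¹𝟙 = [12.4683  17.4259  15.0006  14.0277  9.4256  25.2768  32.3076]
a=μᵀp=2.200565  b=𝟙ᵀp=15.039672  c=𝟙ᵀq=125.932487  D=ac−b²=50.930948
λ₁=(c·0.169−b)/D = (125.932487·0.169−15.039672)/50.930948 = 0.122576
λ₂=(a−b·0.169)/D = (2.200565−15.039672·0.169)/50.930948 = -0.006698
w* = 0.122576·p + -0.006698·q:
  w_0 = 0.122576·1.0298 + -0.006698·12.4683 = 0.0427  (Visa)
  w_1 = 0.122576·2.5704 + -0.006698·17.4259 = 0.1984  (Oracle)
  w_2 = 0.122576·3.2069 + -0.006698·15.0006 = 0.2926  (Chevron)
  w_3 = 0.122576·1.1545 + -0.006698·14.0277 = 0.0476  (Qualcomm)
  w_4 = 0.122576·0.6920 + -0.006698·9.4256 = 0.0217  (Merck)
  w_5 = 0.122576·1.5328 + -0.006698·25.2768 = 0.0186  (Lockheed)
  w_6 = 0.122576·4.8532 + -0.006698·32.3076 = 0.3785  (Walmart)
Σw_i=1.0000  μᵀw=0.1690
σ²=wᵀΣw=λ₁·μ_p+λ₂ = 0.122576·0.169 + -0.006698 = 0.014017 ≈ 0.0140


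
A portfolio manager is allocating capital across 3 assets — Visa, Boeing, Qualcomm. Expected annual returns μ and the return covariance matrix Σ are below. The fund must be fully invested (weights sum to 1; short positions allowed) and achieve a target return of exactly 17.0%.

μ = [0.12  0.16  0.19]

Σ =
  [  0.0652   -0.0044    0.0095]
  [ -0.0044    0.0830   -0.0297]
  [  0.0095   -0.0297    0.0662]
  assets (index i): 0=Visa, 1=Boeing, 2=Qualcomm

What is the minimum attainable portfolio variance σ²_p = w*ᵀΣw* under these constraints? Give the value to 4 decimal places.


g=Σ⁻¹μ = [1.4603  3.5227  4.2409]
h=Σ⁻¹𝟙 = [13.4620  20.8179  22.5137]
a=μᵀg=1.544640  b=𝟙ᵀg=9.223897  c=𝟙ᵀh=56.793535  D=ac−b²=2.645305
λ₁=(c·0.170−b)/D = (56.793535·0.170−9.223897)/2.645305 = 0.162932
λ₂=(a−b·0.170)/D = (1.544640−9.223897·0.170)/2.645305 = -0.008854
w* = 0.162932·g + -0.008854·h:
  w_0 = 0.162932·1.4603 + -0.008854·13.4620 = 0.1187  (Visa)
  w_1 = 0.162932·3.5227 + -0.008854·20.8179 = 0.3896  (Boeing)
  w_2 = 0.162932·4.2409 + -0.008854·22.5137 = 0.4916  (Qualcomm)
Σw_i=1.0000  μᵀw=0.1700
σ²=wᵀΣw=λ₁·μ_p+λ₂ = 0.162932·0.170 + -0.008854 = 0.018844 ≈ 0.0188

0.0188


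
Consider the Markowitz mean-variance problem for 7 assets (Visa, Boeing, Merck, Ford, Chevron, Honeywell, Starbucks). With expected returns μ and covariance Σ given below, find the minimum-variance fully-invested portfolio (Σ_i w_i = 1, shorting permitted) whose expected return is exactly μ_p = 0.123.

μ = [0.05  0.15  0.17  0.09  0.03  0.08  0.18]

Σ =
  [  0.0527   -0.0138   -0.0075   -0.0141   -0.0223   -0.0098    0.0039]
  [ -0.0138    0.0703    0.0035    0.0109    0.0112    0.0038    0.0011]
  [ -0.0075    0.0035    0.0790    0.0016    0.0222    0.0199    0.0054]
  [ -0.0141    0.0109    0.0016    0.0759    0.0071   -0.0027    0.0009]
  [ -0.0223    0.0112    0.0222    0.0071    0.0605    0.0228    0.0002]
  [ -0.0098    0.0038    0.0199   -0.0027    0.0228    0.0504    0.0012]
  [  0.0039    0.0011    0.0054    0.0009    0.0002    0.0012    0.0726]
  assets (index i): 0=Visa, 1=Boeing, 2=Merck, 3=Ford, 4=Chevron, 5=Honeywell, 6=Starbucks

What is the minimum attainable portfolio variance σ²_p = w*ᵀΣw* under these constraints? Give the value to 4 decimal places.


x=Σ⁻¹μ = [2.0011  2.2137  1.8847  1.2698  -0.5206  1.3174  2.1620]
y=Σ⁻¹𝟙 = [37.8452  14.9370  5.4235  16.7847  17.4262  16.6964  10.5793]
a=μᵀx=1.345739  b=𝟙ᵀx=10.328203  c=𝟙ᵀy=119.692348  D=ac−b²=54.402825
λ₁=(c·0.123−b)/D = (119.692348·0.123−10.328203)/54.402825 = 0.080767
λ₂=(a−b·0.123)/D = (1.345739−10.328203·0.123)/54.402825 = 0.001385
w* = 0.080767·x + 0.001385·y:
  w_0 = 0.080767·2.0011 + 0.001385·37.8452 = 0.2141  (Visa)
  w_1 = 0.080767·2.2137 + 0.001385·14.9370 = 0.1995  (Boeing)
  w_2 = 0.080767·1.8847 + 0.001385·5.4235 = 0.1597  (Merck)
  w_3 = 0.080767·1.2698 + 0.001385·16.7847 = 0.1258  (Ford)
  w_4 = 0.080767·-0.5206 + 0.001385·17.4262 = -0.0179  (Chevron)
  w_5 = 0.080767·1.3174 + 0.001385·16.6964 = 0.1295  (Honeywell)
  w_6 = 0.080767·2.1620 + 0.001385·10.5793 = 0.1893  (Starbucks)
Σw_i=1.0000  μᵀw=0.1230
σ²=wᵀΣw=λ₁·μ_p+λ₂ = 0.080767·0.123 + 0.001385 = 0.011320 ≈ 0.0113

0.0113


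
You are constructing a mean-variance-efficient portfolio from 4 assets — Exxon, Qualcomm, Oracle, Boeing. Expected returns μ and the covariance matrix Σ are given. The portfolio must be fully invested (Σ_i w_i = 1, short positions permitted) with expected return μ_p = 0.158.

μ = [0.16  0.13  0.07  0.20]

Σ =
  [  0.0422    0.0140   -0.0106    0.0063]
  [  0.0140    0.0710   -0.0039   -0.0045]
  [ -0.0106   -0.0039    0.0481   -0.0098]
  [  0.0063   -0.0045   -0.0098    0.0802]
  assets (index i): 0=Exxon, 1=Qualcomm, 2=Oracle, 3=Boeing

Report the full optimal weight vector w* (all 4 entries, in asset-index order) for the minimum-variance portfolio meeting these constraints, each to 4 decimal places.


0.3951  0.1239  0.1348  0.3462

g=Σ⁻¹μ = [3.6518  1.4386  2.9154  2.6439]
h=Σ⁻¹𝟙 = [25.2073  11.7209  30.3213  14.8514]
a=μᵀg=1.504159  b=𝟙ᵀg=10.649665  c=𝟙ᵀh=82.100921  D=ac−b²=10.077443
λ₁=(c·0.158−b)/D = (82.100921·0.158−10.649665)/10.077443 = 0.230443
λ₂=(a−b·0.158)/D = (1.504159−10.649665·0.158)/10.077443 = -0.017712
w* = 0.230443·g + -0.017712·h:
  w_0 = 0.230443·3.6518 + -0.017712·25.2073 = 0.3951  (Exxon)
  w_1 = 0.230443·1.4386 + -0.017712·11.7209 = 0.1239  (Qualcomm)
  w_2 = 0.230443·2.9154 + -0.017712·30.3213 = 0.1348  (Oracle)
  w_3 = 0.230443·2.6439 + -0.017712·14.8514 = 0.3462  (Boeing)
Σw_i=1.0000  μᵀw=0.1580
σ²=wᵀΣw=λ₁·μ_p+λ₂ = 0.230443·0.158 + -0.017712 = 0.018698 ≈ 0.0187


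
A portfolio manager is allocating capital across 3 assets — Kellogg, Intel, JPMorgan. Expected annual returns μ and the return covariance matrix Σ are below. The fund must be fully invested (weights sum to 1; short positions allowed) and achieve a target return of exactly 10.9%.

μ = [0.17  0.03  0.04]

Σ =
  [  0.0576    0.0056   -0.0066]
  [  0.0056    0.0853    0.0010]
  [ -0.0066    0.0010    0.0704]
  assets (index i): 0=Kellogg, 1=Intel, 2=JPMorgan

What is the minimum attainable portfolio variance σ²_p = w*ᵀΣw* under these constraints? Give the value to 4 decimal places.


0.0243

g=Σ⁻¹μ = [3.0350  0.1425  0.8507]
h=Σ⁻¹𝟙 = [18.1611  10.3463  15.7602]
a=μᵀg=0.554254  b=𝟙ᵀg=4.028179  c=𝟙ᵀh=44.267540  D=ac−b²=8.309234
λ₁=(c·0.109−b)/D = (44.267540·0.109−4.028179)/8.309234 = 0.095915
λ₂=(a−b·0.109)/D = (0.554254−4.028179·0.109)/8.309234 = 0.013862
w* = 0.095915·g + 0.013862·h:
  w_0 = 0.095915·3.0350 + 0.013862·18.1611 = 0.5429  (Kellogg)
  w_1 = 0.095915·0.1425 + 0.013862·10.3463 = 0.1571  (Intel)
  w_2 = 0.095915·0.8507 + 0.013862·15.7602 = 0.3001  (JPMorgan)
Σw_i=1.0000  μᵀw=0.1090
σ²=wᵀΣw=λ₁·μ_p+λ₂ = 0.095915·0.109 + 0.013862 = 0.024317 ≈ 0.0243


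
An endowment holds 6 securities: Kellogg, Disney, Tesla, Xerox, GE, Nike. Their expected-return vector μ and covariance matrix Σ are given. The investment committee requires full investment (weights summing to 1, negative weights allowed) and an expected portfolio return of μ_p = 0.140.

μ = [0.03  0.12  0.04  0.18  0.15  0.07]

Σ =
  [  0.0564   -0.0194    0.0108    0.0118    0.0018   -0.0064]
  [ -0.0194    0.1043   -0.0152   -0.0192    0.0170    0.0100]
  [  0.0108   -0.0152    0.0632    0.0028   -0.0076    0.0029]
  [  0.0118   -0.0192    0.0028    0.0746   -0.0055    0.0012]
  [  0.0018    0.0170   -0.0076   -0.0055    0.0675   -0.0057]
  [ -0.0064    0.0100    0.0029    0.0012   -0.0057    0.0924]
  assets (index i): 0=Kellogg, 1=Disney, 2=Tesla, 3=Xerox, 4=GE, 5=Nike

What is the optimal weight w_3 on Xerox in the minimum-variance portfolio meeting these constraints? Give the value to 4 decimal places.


0.3748

p=Σ⁻¹μ = [0.2321  1.4394  1.0532  2.8629  2.2634  0.6873]
q=Σ⁻¹𝟙 = [17.1320  14.5490  17.0237  14.7139  14.7059  10.6164]
a=μᵀp=1.124764  b=𝟙ᵀp=8.538336  c=𝟙ᵀq=88.740973  D=ac−b²=26.909456
λ₁=(c·0.140−b)/D = (88.740973·0.140−8.538336)/26.909456 = 0.144388
λ₂=(a−b·0.140)/D = (1.124764−8.538336·0.140)/26.909456 = -0.002624
w* = 0.144388·p + -0.002624·q:
  w_0 = 0.144388·0.2321 + -0.002624·17.1320 = -0.0114  (Kellogg)
  w_1 = 0.144388·1.4394 + -0.002624·14.5490 = 0.1697  (Disney)
  w_2 = 0.144388·1.0532 + -0.002624·17.0237 = 0.1074  (Tesla)
  w_3 = 0.144388·2.8629 + -0.002624·14.7139 = 0.3748  (Xerox)
  w_4 = 0.144388·2.2634 + -0.002624·14.7059 = 0.2882  (GE)
  w_5 = 0.144388·0.6873 + -0.002624·10.6164 = 0.0714  (Nike)
Σw_i=1.0000  μᵀw=0.1400
σ²=wᵀΣw=λ₁·μ_p+λ₂ = 0.144388·0.140 + -0.002624 = 0.017591 ≈ 0.0176


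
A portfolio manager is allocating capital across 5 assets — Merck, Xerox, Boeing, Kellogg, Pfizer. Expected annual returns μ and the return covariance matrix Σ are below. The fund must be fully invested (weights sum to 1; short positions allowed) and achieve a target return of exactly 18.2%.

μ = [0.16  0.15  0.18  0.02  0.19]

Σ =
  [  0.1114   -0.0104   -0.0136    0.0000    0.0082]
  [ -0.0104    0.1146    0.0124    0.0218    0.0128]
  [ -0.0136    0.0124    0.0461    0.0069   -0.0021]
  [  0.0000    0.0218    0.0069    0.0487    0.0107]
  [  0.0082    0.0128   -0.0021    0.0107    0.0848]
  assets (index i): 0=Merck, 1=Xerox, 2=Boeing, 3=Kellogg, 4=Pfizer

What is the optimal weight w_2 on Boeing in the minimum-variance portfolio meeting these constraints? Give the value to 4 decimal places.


p=Σ⁻¹μ = [1.9143  0.9725  4.4760  -1.1340  2.1626]
q=Σ⁻¹𝟙 = [11.4011  3.7256  22.4068  13.7249  8.9507]
a=μᵀp=1.646046  b=𝟙ᵀp=8.391372  c=𝟙ᵀq=60.209096  D=ac−b²=28.691827
λ₁=(c·0.182−b)/D = (60.209096·0.182−8.391372)/28.691827 = 0.089457
λ₂=(a−b·0.182)/D = (1.646046−8.391372·0.182)/28.691827 = 0.004141
w* = 0.089457·p + 0.004141·q:
  w_0 = 0.089457·1.9143 + 0.004141·11.4011 = 0.2185  (Merck)
  w_1 = 0.089457·0.9725 + 0.004141·3.7256 = 0.1024  (Xerox)
  w_2 = 0.089457·4.4760 + 0.004141·22.4068 = 0.4932  (Boeing)
  w_3 = 0.089457·-1.1340 + 0.004141·13.7249 = -0.0446  (Kellogg)
  w_4 = 0.089457·2.1626 + 0.004141·8.9507 = 0.2305  (Pfizer)
Σw_i=1.0000  μᵀw=0.1820
σ²=wᵀΣw=λ₁·μ_p+λ₂ = 0.089457·0.182 + 0.004141 = 0.020422 ≈ 0.0204

0.4932


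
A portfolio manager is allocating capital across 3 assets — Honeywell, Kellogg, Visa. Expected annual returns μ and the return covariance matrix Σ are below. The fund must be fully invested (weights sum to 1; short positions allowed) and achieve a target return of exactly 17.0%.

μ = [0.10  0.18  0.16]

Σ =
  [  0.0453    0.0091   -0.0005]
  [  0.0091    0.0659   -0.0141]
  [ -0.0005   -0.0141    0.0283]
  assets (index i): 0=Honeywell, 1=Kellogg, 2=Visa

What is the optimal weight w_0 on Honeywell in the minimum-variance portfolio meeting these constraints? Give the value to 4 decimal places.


-0.0360

g=Σ⁻¹μ = [1.4509  4.1932  7.7685]
h=Σ⁻¹𝟙 = [18.0260  22.7378  46.9829]
a=μᵀg=2.142838  b=𝟙ᵀg=13.412672  c=𝟙ᵀh=87.746719  D=ac−b²=8.127204
λ₁=(c·0.170−b)/D = (87.746719·0.170−13.412672)/8.127204 = 0.185091
λ₂=(a−b·0.170)/D = (2.142838−13.412672·0.170)/8.127204 = -0.016896
w* = 0.185091·g + -0.016896·h:
  w_0 = 0.185091·1.4509 + -0.016896·18.0260 = -0.0360  (Honeywell)
  w_1 = 0.185091·4.1932 + -0.016896·22.7378 = 0.3920  (Kellogg)
  w_2 = 0.185091·7.7685 + -0.016896·46.9829 = 0.6441  (Visa)
Σw_i=1.0000  μᵀw=0.1700
σ²=wᵀΣw=λ₁·μ_p+λ₂ = 0.185091·0.170 + -0.016896 = 0.014570 ≈ 0.0146


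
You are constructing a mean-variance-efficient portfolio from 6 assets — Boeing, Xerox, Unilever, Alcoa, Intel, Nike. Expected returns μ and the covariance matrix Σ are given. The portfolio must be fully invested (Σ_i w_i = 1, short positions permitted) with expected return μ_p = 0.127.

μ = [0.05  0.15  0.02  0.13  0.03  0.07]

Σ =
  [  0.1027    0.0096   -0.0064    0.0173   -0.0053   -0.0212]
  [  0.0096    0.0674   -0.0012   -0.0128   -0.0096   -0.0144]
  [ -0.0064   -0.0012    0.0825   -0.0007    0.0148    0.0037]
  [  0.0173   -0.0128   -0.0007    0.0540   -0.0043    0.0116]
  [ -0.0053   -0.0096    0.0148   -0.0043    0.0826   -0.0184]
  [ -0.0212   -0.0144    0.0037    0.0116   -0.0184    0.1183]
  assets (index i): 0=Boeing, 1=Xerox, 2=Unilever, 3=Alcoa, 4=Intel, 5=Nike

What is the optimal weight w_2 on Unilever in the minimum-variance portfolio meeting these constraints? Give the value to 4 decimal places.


-0.0157

g=Σ⁻¹μ = [-0.1022  3.1535  0.0815  3.0975  1.0512  0.8145]
h=Σ⁻¹𝟙 = [8.4769  22.9172  9.5307  19.9138  17.5940  13.2475]
a=μᵀg=0.960767  b=𝟙ᵀg=8.095984  c=𝟙ᵀh=91.680181  D=ac−b²=22.538361
λ₁=(c·0.127−b)/D = (91.680181·0.127−8.095984)/22.538361 = 0.157394
λ₂=(a−b·0.127)/D = (0.960767−8.095984·0.127)/22.538361 = -0.002991
w* = 0.157394·g + -0.002991·h:
  w_0 = 0.157394·-0.1022 + -0.002991·8.4769 = -0.0414  (Boeing)
  w_1 = 0.157394·3.1535 + -0.002991·22.9172 = 0.4278  (Xerox)
  w_2 = 0.157394·0.0815 + -0.002991·9.5307 = -0.0157  (Unilever)
  w_3 = 0.157394·3.0975 + -0.002991·19.9138 = 0.4280  (Alcoa)
  w_4 = 0.157394·1.0512 + -0.002991·17.5940 = 0.1128  (Intel)
  w_5 = 0.157394·0.8145 + -0.002991·13.2475 = 0.0886  (Nike)
Σw_i=1.0000  μᵀw=0.1270
σ²=wᵀΣw=λ₁·μ_p+λ₂ = 0.157394·0.127 + -0.002991 = 0.016998 ≈ 0.0170


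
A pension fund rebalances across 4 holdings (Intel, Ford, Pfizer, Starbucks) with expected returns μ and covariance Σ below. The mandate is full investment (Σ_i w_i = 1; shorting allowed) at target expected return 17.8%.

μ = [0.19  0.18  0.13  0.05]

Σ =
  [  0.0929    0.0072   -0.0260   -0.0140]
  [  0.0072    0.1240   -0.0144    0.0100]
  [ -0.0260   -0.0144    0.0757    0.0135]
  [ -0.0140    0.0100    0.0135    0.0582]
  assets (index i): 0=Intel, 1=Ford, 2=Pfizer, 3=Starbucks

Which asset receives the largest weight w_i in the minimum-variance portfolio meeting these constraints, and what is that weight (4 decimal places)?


p=Σ⁻¹μ = [2.8190  1.5738  2.8780  0.5992]
q=Σ⁻¹𝟙 = [17.5627  7.8401  17.8965  15.9085]
a=μᵀp=1.223009  b=𝟙ᵀp=7.870108  c=𝟙ᵀq=59.207835  D=ac−b²=10.473133
λ₁=(c·0.178−b)/D = (59.207835·0.178−7.870108)/10.473133 = 0.254832
λ₂=(a−b·0.178)/D = (1.223009−7.870108·0.178)/10.473133 = -0.016983
w* = 0.254832·p + -0.016983·q:
  w_0 = 0.254832·2.8190 + -0.016983·17.5627 = 0.4201  (Intel)
  w_1 = 0.254832·1.5738 + -0.016983·7.8401 = 0.2679  (Ford)
  w_2 = 0.254832·2.8780 + -0.016983·17.8965 = 0.4295  (Pfizer)
  w_3 = 0.254832·0.5992 + -0.016983·15.9085 = -0.1175  (Starbucks)
Σw_i=1.0000  μᵀw=0.1780
σ²=wᵀΣw=λ₁·μ_p+λ₂ = 0.254832·0.178 + -0.016983 = 0.028377 ≈ 0.0284

Pfizer (0.4295)


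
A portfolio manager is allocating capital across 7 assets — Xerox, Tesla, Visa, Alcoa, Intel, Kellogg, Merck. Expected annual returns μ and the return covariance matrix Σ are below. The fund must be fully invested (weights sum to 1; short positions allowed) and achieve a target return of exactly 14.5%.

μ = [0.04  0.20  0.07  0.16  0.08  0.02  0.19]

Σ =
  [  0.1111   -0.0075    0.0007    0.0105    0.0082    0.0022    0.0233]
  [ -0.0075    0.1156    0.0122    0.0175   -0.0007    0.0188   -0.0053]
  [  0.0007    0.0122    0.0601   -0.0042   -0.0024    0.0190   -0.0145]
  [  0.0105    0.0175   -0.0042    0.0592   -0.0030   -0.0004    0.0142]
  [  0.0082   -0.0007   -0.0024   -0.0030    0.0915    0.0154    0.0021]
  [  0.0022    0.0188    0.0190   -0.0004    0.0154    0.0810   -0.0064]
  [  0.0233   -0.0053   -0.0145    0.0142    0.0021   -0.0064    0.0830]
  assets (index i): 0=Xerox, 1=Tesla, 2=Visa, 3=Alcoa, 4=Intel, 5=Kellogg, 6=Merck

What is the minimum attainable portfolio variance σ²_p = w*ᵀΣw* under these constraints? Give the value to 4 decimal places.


0.0174

u=Σ⁻¹μ = [-0.3058  1.4240  1.7886  1.9417  1.0522  -0.4971  2.3813]
v=Σ⁻¹𝟙 = [4.4985  4.6096  18.0317  13.6661  10.1931  6.0093  12.0972]
a=μᵀu=1.235105  b=𝟙ᵀu=7.784767  c=𝟙ᵀv=69.105600  D=ac−b²=24.750097
λ₁=(c·0.145−b)/D = (69.105600·0.145−7.784767)/24.750097 = 0.090325
λ₂=(a−b·0.145)/D = (1.235105−7.784767·0.145)/24.750097 = 0.004296
w* = 0.090325·u + 0.004296·v:
  w_0 = 0.090325·-0.3058 + 0.004296·4.4985 = -0.0083  (Xerox)
  w_1 = 0.090325·1.4240 + 0.004296·4.6096 = 0.1484  (Tesla)
  w_2 = 0.090325·1.7886 + 0.004296·18.0317 = 0.2390  (Visa)
  w_3 = 0.090325·1.9417 + 0.004296·13.6661 = 0.2341  (Alcoa)
  w_4 = 0.090325·1.0522 + 0.004296·10.1931 = 0.1388  (Intel)
  w_5 = 0.090325·-0.4971 + 0.004296·6.0093 = -0.0191  (Kellogg)
  w_6 = 0.090325·2.3813 + 0.004296·12.0972 = 0.2671  (Merck)
Σw_i=1.0000  μᵀw=0.1450
σ²=wᵀΣw=λ₁·μ_p+λ₂ = 0.090325·0.145 + 0.004296 = 0.017393 ≈ 0.0174


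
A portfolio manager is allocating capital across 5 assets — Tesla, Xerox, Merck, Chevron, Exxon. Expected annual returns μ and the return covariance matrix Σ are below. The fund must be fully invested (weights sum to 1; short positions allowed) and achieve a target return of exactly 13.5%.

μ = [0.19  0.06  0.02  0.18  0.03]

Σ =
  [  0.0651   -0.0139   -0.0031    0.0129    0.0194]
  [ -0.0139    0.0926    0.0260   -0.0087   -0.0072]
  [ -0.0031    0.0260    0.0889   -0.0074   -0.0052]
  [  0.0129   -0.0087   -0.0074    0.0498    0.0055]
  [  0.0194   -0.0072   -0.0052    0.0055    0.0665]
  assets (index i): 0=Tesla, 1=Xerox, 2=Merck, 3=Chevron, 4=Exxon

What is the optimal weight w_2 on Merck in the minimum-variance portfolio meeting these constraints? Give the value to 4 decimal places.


0.0958

p=Σ⁻¹μ = [2.6946  1.2663  0.1900  3.2155  -0.4490]
q=Σ⁻¹𝟙 = [10.9180  12.3262  10.3783  19.5805  12.3792]
a=μᵀp=1.157075  b=𝟙ᵀp=6.917427  c=𝟙ᵀq=65.582178  D=ac−b²=28.032693
λ₁=(c·0.135−b)/D = (65.582178·0.135−6.917427)/28.032693 = 0.069068
λ₂=(a−b·0.135)/D = (1.157075−6.917427·0.135)/28.032693 = 0.007963
w* = 0.069068·p + 0.007963·q:
  w_0 = 0.069068·2.6946 + 0.007963·10.9180 = 0.2731  (Tesla)
  w_1 = 0.069068·1.2663 + 0.007963·12.3262 = 0.1856  (Xerox)
  w_2 = 0.069068·0.1900 + 0.007963·10.3783 = 0.0958  (Merck)
  w_3 = 0.069068·3.2155 + 0.007963·19.5805 = 0.3780  (Chevron)
  w_4 = 0.069068·-0.4490 + 0.007963·12.3792 = 0.0676  (Exxon)
Σw_i=1.0000  μᵀw=0.1350
σ²=wᵀΣw=λ₁·μ_p+λ₂ = 0.069068·0.135 + 0.007963 = 0.017287 ≈ 0.0173


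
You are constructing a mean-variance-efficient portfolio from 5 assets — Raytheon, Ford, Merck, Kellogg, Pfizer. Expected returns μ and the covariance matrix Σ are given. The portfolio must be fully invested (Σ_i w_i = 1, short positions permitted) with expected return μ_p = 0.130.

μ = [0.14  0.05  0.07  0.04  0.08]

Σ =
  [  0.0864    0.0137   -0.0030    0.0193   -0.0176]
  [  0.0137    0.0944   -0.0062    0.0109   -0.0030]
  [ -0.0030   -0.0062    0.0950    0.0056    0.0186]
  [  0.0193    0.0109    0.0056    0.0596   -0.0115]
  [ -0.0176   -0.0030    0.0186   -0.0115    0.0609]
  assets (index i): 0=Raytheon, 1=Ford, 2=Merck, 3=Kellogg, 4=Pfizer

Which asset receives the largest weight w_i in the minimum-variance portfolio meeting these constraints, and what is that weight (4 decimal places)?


g=Σ⁻¹μ = [1.8838  0.3069  0.4466  0.3094  1.7952]
h=Σ⁻¹𝟙 = [11.4051  8.2939  6.4319  15.0153  20.9960]
a=μᵀg=0.466331  b=𝟙ᵀg=4.741935  c=𝟙ᵀh=62.142221  D=ac−b²=6.492873
λ₁=(c·0.130−b)/D = (62.142221·0.130−4.741935)/6.492873 = 0.513879
λ₂=(a−b·0.130)/D = (0.466331−4.741935·0.130)/6.492873 = -0.023121
w* = 0.513879·g + -0.023121·h:
  w_0 = 0.513879·1.8838 + -0.023121·11.4051 = 0.7043  (Raytheon)
  w_1 = 0.513879·0.3069 + -0.023121·8.2939 = -0.0340  (Ford)
  w_2 = 0.513879·0.4466 + -0.023121·6.4319 = 0.0808  (Merck)
  w_3 = 0.513879·0.3094 + -0.023121·15.0153 = -0.1882  (Kellogg)
  w_4 = 0.513879·1.7952 + -0.023121·20.9960 = 0.4371  (Pfizer)
Σw_i=1.0000  μᵀw=0.1300
σ²=wᵀΣw=λ₁·μ_p+λ₂ = 0.513879·0.130 + -0.023121 = 0.043683 ≈ 0.0437

Raytheon (0.7043)


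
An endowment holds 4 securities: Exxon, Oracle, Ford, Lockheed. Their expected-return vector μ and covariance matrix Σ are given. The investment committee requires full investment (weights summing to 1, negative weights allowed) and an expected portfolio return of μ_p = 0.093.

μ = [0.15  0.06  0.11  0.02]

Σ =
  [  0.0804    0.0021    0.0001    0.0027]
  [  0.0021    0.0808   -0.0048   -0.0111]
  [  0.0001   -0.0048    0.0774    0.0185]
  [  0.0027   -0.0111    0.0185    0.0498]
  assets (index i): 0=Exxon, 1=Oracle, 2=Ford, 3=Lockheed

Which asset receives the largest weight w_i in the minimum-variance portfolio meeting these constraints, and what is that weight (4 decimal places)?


Exxon (0.3129)

x=Σ⁻¹μ = [1.8463  0.7721  1.4854  -0.0782]
y=Σ⁻¹𝟙 = [11.3734  15.3000  9.2040  19.4548]
a=μᵀx=0.485095  b=𝟙ᵀx=4.025548  c=𝟙ᵀy=55.332224  D=ac−b²=10.636353
λ₁=(c·0.093−b)/D = (55.332224·0.093−4.025548)/10.636353 = 0.105332
λ₂=(a−b·0.093)/D = (0.485095−4.025548·0.093)/10.636353 = 0.010410
w* = 0.105332·x + 0.010410·y:
  w_0 = 0.105332·1.8463 + 0.010410·11.3734 = 0.3129  (Exxon)
  w_1 = 0.105332·0.7721 + 0.010410·15.3000 = 0.2406  (Oracle)
  w_2 = 0.105332·1.4854 + 0.010410·9.2040 = 0.2523  (Ford)
  w_3 = 0.105332·-0.0782 + 0.010410·19.4548 = 0.1943  (Lockheed)
Σw_i=1.0000  μᵀw=0.0930
σ²=wᵀΣw=λ₁·μ_p+λ₂ = 0.105332·0.093 + 0.010410 = 0.020205 ≈ 0.0202


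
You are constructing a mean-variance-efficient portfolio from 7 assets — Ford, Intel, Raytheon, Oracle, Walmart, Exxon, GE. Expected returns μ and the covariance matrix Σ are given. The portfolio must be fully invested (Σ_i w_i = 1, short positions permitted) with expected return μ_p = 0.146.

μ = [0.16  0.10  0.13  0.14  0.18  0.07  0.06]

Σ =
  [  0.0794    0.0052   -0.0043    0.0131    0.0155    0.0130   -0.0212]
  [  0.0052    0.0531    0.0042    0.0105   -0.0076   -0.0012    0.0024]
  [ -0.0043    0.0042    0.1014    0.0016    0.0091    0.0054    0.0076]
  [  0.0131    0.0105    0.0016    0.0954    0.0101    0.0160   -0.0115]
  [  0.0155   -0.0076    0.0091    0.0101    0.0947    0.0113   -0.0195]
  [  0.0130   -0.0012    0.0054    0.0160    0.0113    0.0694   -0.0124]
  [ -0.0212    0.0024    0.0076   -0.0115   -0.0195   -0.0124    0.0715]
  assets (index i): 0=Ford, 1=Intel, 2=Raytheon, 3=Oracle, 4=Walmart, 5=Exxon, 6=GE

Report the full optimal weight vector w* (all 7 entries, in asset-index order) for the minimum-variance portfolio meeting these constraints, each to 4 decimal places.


0.2696  0.1339  0.1349  0.1451  0.2797  -0.0934  0.1302

p=Σ⁻¹μ = [1.8912  1.6191  0.9381  0.9821  1.8850  0.4321  1.9928]
q=Σ⁻¹𝟙 = [12.5440  16.8331  6.1513  6.1977  11.8145  12.6096  22.8923]
a=μᵀp=1.213079  b=𝟙ᵀp=9.740534  c=𝟙ᵀq=89.042639  D=ac−b²=13.137738
λ₁=(c·0.146−b)/D = (89.042639·0.146−9.740534)/13.137738 = 0.248117
λ₂=(a−b·0.146)/D = (1.213079−9.740534·0.146)/13.137738 = -0.015911
w* = 0.248117·p + -0.015911·q:
  w_0 = 0.248117·1.8912 + -0.015911·12.5440 = 0.2696  (Ford)
  w_1 = 0.248117·1.6191 + -0.015911·16.8331 = 0.1339  (Intel)
  w_2 = 0.248117·0.9381 + -0.015911·6.1513 = 0.1349  (Raytheon)
  w_3 = 0.248117·0.9821 + -0.015911·6.1977 = 0.1451  (Oracle)
  w_4 = 0.248117·1.8850 + -0.015911·11.8145 = 0.2797  (Walmart)
  w_5 = 0.248117·0.4321 + -0.015911·12.6096 = -0.0934  (Exxon)
  w_6 = 0.248117·1.9928 + -0.015911·22.8923 = 0.1302  (GE)
Σw_i=1.0000  μᵀw=0.1460
σ²=wᵀΣw=λ₁·μ_p+λ₂ = 0.248117·0.146 + -0.015911 = 0.020314 ≈ 0.0203


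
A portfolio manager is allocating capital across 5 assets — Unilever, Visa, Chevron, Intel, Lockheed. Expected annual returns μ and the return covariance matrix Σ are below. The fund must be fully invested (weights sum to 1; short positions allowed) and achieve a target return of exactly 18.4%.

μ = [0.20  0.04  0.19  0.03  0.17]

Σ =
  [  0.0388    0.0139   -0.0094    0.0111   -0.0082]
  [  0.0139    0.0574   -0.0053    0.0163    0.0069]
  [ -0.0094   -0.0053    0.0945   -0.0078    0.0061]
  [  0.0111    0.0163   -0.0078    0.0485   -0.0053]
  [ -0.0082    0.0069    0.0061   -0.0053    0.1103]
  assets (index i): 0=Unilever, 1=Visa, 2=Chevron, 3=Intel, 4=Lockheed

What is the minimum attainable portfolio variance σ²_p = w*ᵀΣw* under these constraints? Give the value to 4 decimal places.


0.0169

g=Σ⁻¹μ = [6.4713  -0.8880  2.4830  0.0476  1.9429]
h=Σ⁻¹𝟙 = [24.2581  7.0167  14.0448  16.1068  10.4279]
a=μᵀg=2.062227  b=𝟙ᵀg=10.056739  c=𝟙ᵀh=71.854263  D=ac−b²=47.041802
λ₁=(c·0.184−b)/D = (71.854263·0.184−10.056739)/47.041802 = 0.067269
λ₂=(a−b·0.184)/D = (2.062227−10.056739·0.184)/47.041802 = 0.004502
w* = 0.067269·g + 0.004502·h:
  w_0 = 0.067269·6.4713 + 0.004502·24.2581 = 0.5445  (Unilever)
  w_1 = 0.067269·-0.8880 + 0.004502·7.0167 = -0.0281  (Visa)
  w_2 = 0.067269·2.4830 + 0.004502·14.0448 = 0.2303  (Chevron)
  w_3 = 0.067269·0.0476 + 0.004502·16.1068 = 0.0757  (Intel)
  w_4 = 0.067269·1.9429 + 0.004502·10.4279 = 0.1776  (Lockheed)
Σw_i=1.0000  μᵀw=0.1840
σ²=wᵀΣw=λ₁·μ_p+λ₂ = 0.067269·0.184 + 0.004502 = 0.016880 ≈ 0.0169


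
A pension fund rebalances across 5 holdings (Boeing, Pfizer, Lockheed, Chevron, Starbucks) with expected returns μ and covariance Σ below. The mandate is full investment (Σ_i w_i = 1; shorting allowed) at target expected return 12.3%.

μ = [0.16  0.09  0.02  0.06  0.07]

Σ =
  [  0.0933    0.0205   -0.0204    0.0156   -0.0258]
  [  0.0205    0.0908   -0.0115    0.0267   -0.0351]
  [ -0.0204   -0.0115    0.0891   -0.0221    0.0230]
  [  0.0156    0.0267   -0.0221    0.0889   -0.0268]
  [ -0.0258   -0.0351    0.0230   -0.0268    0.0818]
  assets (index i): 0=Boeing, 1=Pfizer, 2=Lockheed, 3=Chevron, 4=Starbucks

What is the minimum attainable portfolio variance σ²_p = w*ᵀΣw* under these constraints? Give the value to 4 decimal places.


p=Σ⁻¹μ = [2.0184  1.2006  0.4744  0.7135  2.1079]
q=Σ⁻¹𝟙 = [14.7551  14.3059  13.9871  15.0829  24.0261]
a=μᵀp=0.630856  b=𝟙ᵀp=6.514883  c=𝟙ᵀq=82.157072  D=ac−b²=9.385586
λ₁=(c·0.123−b)/D = (82.157072·0.123−6.514883)/9.385586 = 0.382548
λ₂=(a−b·0.123)/D = (0.630856−6.514883·0.123)/9.385586 = -0.018163
w* = 0.382548·p + -0.018163·q:
  w_0 = 0.382548·2.0184 + -0.018163·14.7551 = 0.5041  (Boeing)
  w_1 = 0.382548·1.2006 + -0.018163·14.3059 = 0.1994  (Pfizer)
  w_2 = 0.382548·0.4744 + -0.018163·13.9871 = -0.0726  (Lockheed)
  w_3 = 0.382548·0.7135 + -0.018163·15.0829 = -0.0010  (Chevron)
  w_4 = 0.382548·2.1079 + -0.018163·24.0261 = 0.3700  (Starbucks)
Σw_i=1.0000  μᵀw=0.1230
σ²=wᵀΣw=λ₁·μ_p+λ₂ = 0.382548·0.123 + -0.018163 = 0.028890 ≈ 0.0289

0.0289
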